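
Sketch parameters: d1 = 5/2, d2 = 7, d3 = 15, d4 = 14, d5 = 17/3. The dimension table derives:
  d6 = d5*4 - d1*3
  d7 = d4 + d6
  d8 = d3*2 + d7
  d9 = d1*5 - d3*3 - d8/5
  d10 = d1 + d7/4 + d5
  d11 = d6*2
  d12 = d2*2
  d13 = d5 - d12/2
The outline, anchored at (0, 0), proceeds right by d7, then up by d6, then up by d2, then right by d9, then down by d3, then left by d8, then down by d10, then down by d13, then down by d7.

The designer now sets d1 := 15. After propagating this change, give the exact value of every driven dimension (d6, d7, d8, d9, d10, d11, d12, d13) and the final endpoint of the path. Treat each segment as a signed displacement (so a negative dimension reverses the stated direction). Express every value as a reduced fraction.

Apply edit: d1 := 15
  d6 = d5*4 - d1*3 = -67/3
  d7 = d4 + d6 = -25/3
  d8 = d3*2 + d7 = 65/3
  d9 = d1*5 - d3*3 - d8/5 = 77/3
  d10 = d1 + d7/4 + d5 = 223/12
  d11 = d6*2 = -134/3
  d12 = d2*2 = 14
  d13 = d5 - d12/2 = -4/3
Walk from origin (0, 0):
  seg 1: right by d7 = -25/3 → (-25/3, 0)
  seg 2: up by d6 = -67/3 → (-25/3, -67/3)
  seg 3: up by d2 = 7 → (-25/3, -46/3)
  seg 4: right by d9 = 77/3 → (52/3, -46/3)
  seg 5: down by d3 = 15 → (52/3, -91/3)
  seg 6: left by d8 = 65/3 → (-13/3, -91/3)
  seg 7: down by d10 = 223/12 → (-13/3, -587/12)
  seg 8: down by d13 = -4/3 → (-13/3, -571/12)
  seg 9: down by d7 = -25/3 → (-13/3, -157/4)

d6 = -67/3
d7 = -25/3
d8 = 65/3
d9 = 77/3
d10 = 223/12
d11 = -134/3
d12 = 14
d13 = -4/3
endpoint = (-13/3, -157/4)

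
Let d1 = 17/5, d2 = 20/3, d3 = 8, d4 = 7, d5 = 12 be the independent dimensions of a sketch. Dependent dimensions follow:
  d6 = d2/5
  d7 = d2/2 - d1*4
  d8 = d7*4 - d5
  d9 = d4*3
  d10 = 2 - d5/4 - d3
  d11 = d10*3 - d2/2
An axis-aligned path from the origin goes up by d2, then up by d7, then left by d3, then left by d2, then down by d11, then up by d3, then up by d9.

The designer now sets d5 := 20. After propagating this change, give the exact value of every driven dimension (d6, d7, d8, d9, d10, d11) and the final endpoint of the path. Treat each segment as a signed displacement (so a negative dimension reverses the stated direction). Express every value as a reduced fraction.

Apply edit: d5 := 20
  d6 = d2/5 = 4/3
  d7 = d2/2 - d1*4 = -154/15
  d8 = d7*4 - d5 = -916/15
  d9 = d4*3 = 21
  d10 = 2 - d5/4 - d3 = -11
  d11 = d10*3 - d2/2 = -109/3
Walk from origin (0, 0):
  seg 1: up by d2 = 20/3 → (0, 20/3)
  seg 2: up by d7 = -154/15 → (0, -18/5)
  seg 3: left by d3 = 8 → (-8, -18/5)
  seg 4: left by d2 = 20/3 → (-44/3, -18/5)
  seg 5: down by d11 = -109/3 → (-44/3, 491/15)
  seg 6: up by d3 = 8 → (-44/3, 611/15)
  seg 7: up by d9 = 21 → (-44/3, 926/15)

d6 = 4/3
d7 = -154/15
d8 = -916/15
d9 = 21
d10 = -11
d11 = -109/3
endpoint = (-44/3, 926/15)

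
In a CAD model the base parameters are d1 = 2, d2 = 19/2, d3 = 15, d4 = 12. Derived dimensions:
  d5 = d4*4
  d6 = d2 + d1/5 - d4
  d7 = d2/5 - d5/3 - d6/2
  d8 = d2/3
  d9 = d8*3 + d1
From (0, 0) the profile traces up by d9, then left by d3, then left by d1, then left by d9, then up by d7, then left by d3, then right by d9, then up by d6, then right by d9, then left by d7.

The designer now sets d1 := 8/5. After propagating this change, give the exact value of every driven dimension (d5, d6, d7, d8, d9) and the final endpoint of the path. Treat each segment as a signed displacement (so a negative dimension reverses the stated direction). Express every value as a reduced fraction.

d5 = 48
d6 = -109/50
d7 = -1301/100
d8 = 19/6
d9 = 111/10
endpoint = (-749/100, -409/100)

Apply edit: d1 := 8/5
  d5 = d4*4 = 48
  d6 = d2 + d1/5 - d4 = -109/50
  d7 = d2/5 - d5/3 - d6/2 = -1301/100
  d8 = d2/3 = 19/6
  d9 = d8*3 + d1 = 111/10
Walk from origin (0, 0):
  seg 1: up by d9 = 111/10 → (0, 111/10)
  seg 2: left by d3 = 15 → (-15, 111/10)
  seg 3: left by d1 = 8/5 → (-83/5, 111/10)
  seg 4: left by d9 = 111/10 → (-277/10, 111/10)
  seg 5: up by d7 = -1301/100 → (-277/10, -191/100)
  seg 6: left by d3 = 15 → (-427/10, -191/100)
  seg 7: right by d9 = 111/10 → (-158/5, -191/100)
  seg 8: up by d6 = -109/50 → (-158/5, -409/100)
  seg 9: right by d9 = 111/10 → (-41/2, -409/100)
  seg 10: left by d7 = -1301/100 → (-749/100, -409/100)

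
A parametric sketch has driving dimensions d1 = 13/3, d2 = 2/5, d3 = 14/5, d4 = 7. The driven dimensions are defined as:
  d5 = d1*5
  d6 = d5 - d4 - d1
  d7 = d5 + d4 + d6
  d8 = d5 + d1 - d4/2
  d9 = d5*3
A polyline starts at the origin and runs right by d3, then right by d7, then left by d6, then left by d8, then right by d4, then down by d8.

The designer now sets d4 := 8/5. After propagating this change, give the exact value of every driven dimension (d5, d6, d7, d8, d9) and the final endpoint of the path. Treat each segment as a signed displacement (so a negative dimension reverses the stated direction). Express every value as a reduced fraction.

d5 = 65/3
d6 = 236/15
d7 = 39
d8 = 126/5
d9 = 65
endpoint = (37/15, -126/5)

Apply edit: d4 := 8/5
  d5 = d1*5 = 65/3
  d6 = d5 - d4 - d1 = 236/15
  d7 = d5 + d4 + d6 = 39
  d8 = d5 + d1 - d4/2 = 126/5
  d9 = d5*3 = 65
Walk from origin (0, 0):
  seg 1: right by d3 = 14/5 → (14/5, 0)
  seg 2: right by d7 = 39 → (209/5, 0)
  seg 3: left by d6 = 236/15 → (391/15, 0)
  seg 4: left by d8 = 126/5 → (13/15, 0)
  seg 5: right by d4 = 8/5 → (37/15, 0)
  seg 6: down by d8 = 126/5 → (37/15, -126/5)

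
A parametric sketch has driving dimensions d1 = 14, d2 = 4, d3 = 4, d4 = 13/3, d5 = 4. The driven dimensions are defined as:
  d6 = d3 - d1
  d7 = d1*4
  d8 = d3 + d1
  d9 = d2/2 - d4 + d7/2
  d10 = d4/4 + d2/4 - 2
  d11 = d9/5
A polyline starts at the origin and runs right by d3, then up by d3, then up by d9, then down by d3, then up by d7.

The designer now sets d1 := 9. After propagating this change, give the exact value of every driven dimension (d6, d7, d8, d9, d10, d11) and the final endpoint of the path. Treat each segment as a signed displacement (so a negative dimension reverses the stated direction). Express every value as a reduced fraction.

d6 = -5
d7 = 36
d8 = 13
d9 = 47/3
d10 = 1/12
d11 = 47/15
endpoint = (4, 155/3)

Apply edit: d1 := 9
  d6 = d3 - d1 = -5
  d7 = d1*4 = 36
  d8 = d3 + d1 = 13
  d9 = d2/2 - d4 + d7/2 = 47/3
  d10 = d4/4 + d2/4 - 2 = 1/12
  d11 = d9/5 = 47/15
Walk from origin (0, 0):
  seg 1: right by d3 = 4 → (4, 0)
  seg 2: up by d3 = 4 → (4, 4)
  seg 3: up by d9 = 47/3 → (4, 59/3)
  seg 4: down by d3 = 4 → (4, 47/3)
  seg 5: up by d7 = 36 → (4, 155/3)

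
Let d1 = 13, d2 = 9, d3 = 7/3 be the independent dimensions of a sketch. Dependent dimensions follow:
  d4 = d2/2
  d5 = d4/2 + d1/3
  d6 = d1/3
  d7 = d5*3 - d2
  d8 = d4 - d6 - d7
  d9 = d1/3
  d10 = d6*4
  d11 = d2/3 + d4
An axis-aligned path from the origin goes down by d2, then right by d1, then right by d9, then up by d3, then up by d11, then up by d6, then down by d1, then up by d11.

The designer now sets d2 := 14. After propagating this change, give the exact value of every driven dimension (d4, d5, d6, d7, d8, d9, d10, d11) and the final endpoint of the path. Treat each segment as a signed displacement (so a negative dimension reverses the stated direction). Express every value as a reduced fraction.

d4 = 7
d5 = 47/6
d6 = 13/3
d7 = 19/2
d8 = -41/6
d9 = 13/3
d10 = 52/3
d11 = 35/3
endpoint = (52/3, 3)

Apply edit: d2 := 14
  d4 = d2/2 = 7
  d5 = d4/2 + d1/3 = 47/6
  d6 = d1/3 = 13/3
  d7 = d5*3 - d2 = 19/2
  d8 = d4 - d6 - d7 = -41/6
  d9 = d1/3 = 13/3
  d10 = d6*4 = 52/3
  d11 = d2/3 + d4 = 35/3
Walk from origin (0, 0):
  seg 1: down by d2 = 14 → (0, -14)
  seg 2: right by d1 = 13 → (13, -14)
  seg 3: right by d9 = 13/3 → (52/3, -14)
  seg 4: up by d3 = 7/3 → (52/3, -35/3)
  seg 5: up by d11 = 35/3 → (52/3, 0)
  seg 6: up by d6 = 13/3 → (52/3, 13/3)
  seg 7: down by d1 = 13 → (52/3, -26/3)
  seg 8: up by d11 = 35/3 → (52/3, 3)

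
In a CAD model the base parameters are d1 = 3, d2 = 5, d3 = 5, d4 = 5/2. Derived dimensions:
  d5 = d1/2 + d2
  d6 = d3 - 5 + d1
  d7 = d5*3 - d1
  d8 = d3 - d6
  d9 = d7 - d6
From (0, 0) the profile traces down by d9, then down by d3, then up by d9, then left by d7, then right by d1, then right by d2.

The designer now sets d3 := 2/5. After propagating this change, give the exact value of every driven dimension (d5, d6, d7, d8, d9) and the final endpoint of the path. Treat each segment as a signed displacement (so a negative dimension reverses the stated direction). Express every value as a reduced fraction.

d5 = 13/2
d6 = -8/5
d7 = 33/2
d8 = 2
d9 = 181/10
endpoint = (-17/2, -2/5)

Apply edit: d3 := 2/5
  d5 = d1/2 + d2 = 13/2
  d6 = d3 - 5 + d1 = -8/5
  d7 = d5*3 - d1 = 33/2
  d8 = d3 - d6 = 2
  d9 = d7 - d6 = 181/10
Walk from origin (0, 0):
  seg 1: down by d9 = 181/10 → (0, -181/10)
  seg 2: down by d3 = 2/5 → (0, -37/2)
  seg 3: up by d9 = 181/10 → (0, -2/5)
  seg 4: left by d7 = 33/2 → (-33/2, -2/5)
  seg 5: right by d1 = 3 → (-27/2, -2/5)
  seg 6: right by d2 = 5 → (-17/2, -2/5)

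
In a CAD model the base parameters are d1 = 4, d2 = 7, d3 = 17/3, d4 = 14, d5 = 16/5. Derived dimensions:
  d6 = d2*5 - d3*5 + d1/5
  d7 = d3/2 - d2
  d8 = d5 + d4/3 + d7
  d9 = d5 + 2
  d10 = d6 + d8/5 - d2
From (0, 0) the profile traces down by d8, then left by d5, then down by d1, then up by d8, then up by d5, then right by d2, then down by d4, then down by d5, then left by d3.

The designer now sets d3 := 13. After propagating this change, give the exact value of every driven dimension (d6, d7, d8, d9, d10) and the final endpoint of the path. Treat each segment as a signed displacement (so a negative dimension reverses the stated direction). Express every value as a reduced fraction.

d6 = -146/5
d7 = -1/2
d8 = 221/30
d9 = 26/5
d10 = -5209/150
endpoint = (-46/5, -18)

Apply edit: d3 := 13
  d6 = d2*5 - d3*5 + d1/5 = -146/5
  d7 = d3/2 - d2 = -1/2
  d8 = d5 + d4/3 + d7 = 221/30
  d9 = d5 + 2 = 26/5
  d10 = d6 + d8/5 - d2 = -5209/150
Walk from origin (0, 0):
  seg 1: down by d8 = 221/30 → (0, -221/30)
  seg 2: left by d5 = 16/5 → (-16/5, -221/30)
  seg 3: down by d1 = 4 → (-16/5, -341/30)
  seg 4: up by d8 = 221/30 → (-16/5, -4)
  seg 5: up by d5 = 16/5 → (-16/5, -4/5)
  seg 6: right by d2 = 7 → (19/5, -4/5)
  seg 7: down by d4 = 14 → (19/5, -74/5)
  seg 8: down by d5 = 16/5 → (19/5, -18)
  seg 9: left by d3 = 13 → (-46/5, -18)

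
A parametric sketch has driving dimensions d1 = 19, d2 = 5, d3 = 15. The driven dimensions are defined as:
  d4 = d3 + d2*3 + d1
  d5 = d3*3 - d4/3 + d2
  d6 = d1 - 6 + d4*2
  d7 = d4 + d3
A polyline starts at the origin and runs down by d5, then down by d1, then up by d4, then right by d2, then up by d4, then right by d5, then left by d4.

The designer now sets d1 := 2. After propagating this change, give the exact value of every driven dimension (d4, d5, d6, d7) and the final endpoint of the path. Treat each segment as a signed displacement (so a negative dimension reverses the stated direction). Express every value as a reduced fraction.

Apply edit: d1 := 2
  d4 = d3 + d2*3 + d1 = 32
  d5 = d3*3 - d4/3 + d2 = 118/3
  d6 = d1 - 6 + d4*2 = 60
  d7 = d4 + d3 = 47
Walk from origin (0, 0):
  seg 1: down by d5 = 118/3 → (0, -118/3)
  seg 2: down by d1 = 2 → (0, -124/3)
  seg 3: up by d4 = 32 → (0, -28/3)
  seg 4: right by d2 = 5 → (5, -28/3)
  seg 5: up by d4 = 32 → (5, 68/3)
  seg 6: right by d5 = 118/3 → (133/3, 68/3)
  seg 7: left by d4 = 32 → (37/3, 68/3)

d4 = 32
d5 = 118/3
d6 = 60
d7 = 47
endpoint = (37/3, 68/3)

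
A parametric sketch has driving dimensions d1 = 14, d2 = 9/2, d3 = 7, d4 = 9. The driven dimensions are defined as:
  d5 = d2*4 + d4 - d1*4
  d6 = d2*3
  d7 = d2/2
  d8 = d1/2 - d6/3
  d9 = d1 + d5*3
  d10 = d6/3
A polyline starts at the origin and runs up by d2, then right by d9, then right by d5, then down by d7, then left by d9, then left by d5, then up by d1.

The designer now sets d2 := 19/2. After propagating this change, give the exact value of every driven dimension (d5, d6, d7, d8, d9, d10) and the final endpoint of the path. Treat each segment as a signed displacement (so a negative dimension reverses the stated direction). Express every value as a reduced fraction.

d5 = -9
d6 = 57/2
d7 = 19/4
d8 = -5/2
d9 = -13
d10 = 19/2
endpoint = (0, 75/4)

Apply edit: d2 := 19/2
  d5 = d2*4 + d4 - d1*4 = -9
  d6 = d2*3 = 57/2
  d7 = d2/2 = 19/4
  d8 = d1/2 - d6/3 = -5/2
  d9 = d1 + d5*3 = -13
  d10 = d6/3 = 19/2
Walk from origin (0, 0):
  seg 1: up by d2 = 19/2 → (0, 19/2)
  seg 2: right by d9 = -13 → (-13, 19/2)
  seg 3: right by d5 = -9 → (-22, 19/2)
  seg 4: down by d7 = 19/4 → (-22, 19/4)
  seg 5: left by d9 = -13 → (-9, 19/4)
  seg 6: left by d5 = -9 → (0, 19/4)
  seg 7: up by d1 = 14 → (0, 75/4)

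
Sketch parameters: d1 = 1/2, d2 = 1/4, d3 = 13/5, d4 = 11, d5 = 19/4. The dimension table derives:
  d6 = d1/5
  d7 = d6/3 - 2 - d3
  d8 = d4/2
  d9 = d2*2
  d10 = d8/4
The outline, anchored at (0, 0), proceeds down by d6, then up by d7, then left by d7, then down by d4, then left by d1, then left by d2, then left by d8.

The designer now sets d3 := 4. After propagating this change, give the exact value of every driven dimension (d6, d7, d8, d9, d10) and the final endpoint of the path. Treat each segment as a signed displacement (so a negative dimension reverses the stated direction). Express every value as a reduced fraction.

Apply edit: d3 := 4
  d6 = d1/5 = 1/10
  d7 = d6/3 - 2 - d3 = -179/30
  d8 = d4/2 = 11/2
  d9 = d2*2 = 1/2
  d10 = d8/4 = 11/8
Walk from origin (0, 0):
  seg 1: down by d6 = 1/10 → (0, -1/10)
  seg 2: up by d7 = -179/30 → (0, -91/15)
  seg 3: left by d7 = -179/30 → (179/30, -91/15)
  seg 4: down by d4 = 11 → (179/30, -256/15)
  seg 5: left by d1 = 1/2 → (82/15, -256/15)
  seg 6: left by d2 = 1/4 → (313/60, -256/15)
  seg 7: left by d8 = 11/2 → (-17/60, -256/15)

d6 = 1/10
d7 = -179/30
d8 = 11/2
d9 = 1/2
d10 = 11/8
endpoint = (-17/60, -256/15)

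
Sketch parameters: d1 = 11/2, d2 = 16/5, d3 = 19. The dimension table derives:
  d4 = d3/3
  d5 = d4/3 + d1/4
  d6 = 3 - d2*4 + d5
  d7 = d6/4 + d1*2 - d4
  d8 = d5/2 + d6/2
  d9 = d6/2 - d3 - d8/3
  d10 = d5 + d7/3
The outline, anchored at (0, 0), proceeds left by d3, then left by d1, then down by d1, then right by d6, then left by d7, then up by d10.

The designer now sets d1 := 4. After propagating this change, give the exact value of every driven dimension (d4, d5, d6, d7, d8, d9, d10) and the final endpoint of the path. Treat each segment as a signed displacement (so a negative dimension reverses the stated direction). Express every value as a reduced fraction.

d4 = 19/3
d5 = 28/9
d6 = -301/45
d7 = -1/180
d8 = -161/90
d9 = -2936/135
d10 = 1679/540
endpoint = (-1781/60, -481/540)

Apply edit: d1 := 4
  d4 = d3/3 = 19/3
  d5 = d4/3 + d1/4 = 28/9
  d6 = 3 - d2*4 + d5 = -301/45
  d7 = d6/4 + d1*2 - d4 = -1/180
  d8 = d5/2 + d6/2 = -161/90
  d9 = d6/2 - d3 - d8/3 = -2936/135
  d10 = d5 + d7/3 = 1679/540
Walk from origin (0, 0):
  seg 1: left by d3 = 19 → (-19, 0)
  seg 2: left by d1 = 4 → (-23, 0)
  seg 3: down by d1 = 4 → (-23, -4)
  seg 4: right by d6 = -301/45 → (-1336/45, -4)
  seg 5: left by d7 = -1/180 → (-1781/60, -4)
  seg 6: up by d10 = 1679/540 → (-1781/60, -481/540)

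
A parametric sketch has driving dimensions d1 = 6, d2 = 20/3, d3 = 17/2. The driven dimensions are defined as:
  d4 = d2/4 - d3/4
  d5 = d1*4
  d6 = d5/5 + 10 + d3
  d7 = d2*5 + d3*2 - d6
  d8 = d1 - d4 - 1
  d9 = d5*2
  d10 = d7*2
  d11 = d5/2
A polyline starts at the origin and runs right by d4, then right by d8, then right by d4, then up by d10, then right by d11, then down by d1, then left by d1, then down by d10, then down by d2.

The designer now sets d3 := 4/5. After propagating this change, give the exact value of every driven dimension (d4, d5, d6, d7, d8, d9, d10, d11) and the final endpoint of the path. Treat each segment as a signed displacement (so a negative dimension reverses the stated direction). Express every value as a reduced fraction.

Apply edit: d3 := 4/5
  d4 = d2/4 - d3/4 = 22/15
  d5 = d1*4 = 24
  d6 = d5/5 + 10 + d3 = 78/5
  d7 = d2*5 + d3*2 - d6 = 58/3
  d8 = d1 - d4 - 1 = 53/15
  d9 = d5*2 = 48
  d10 = d7*2 = 116/3
  d11 = d5/2 = 12
Walk from origin (0, 0):
  seg 1: right by d4 = 22/15 → (22/15, 0)
  seg 2: right by d8 = 53/15 → (5, 0)
  seg 3: right by d4 = 22/15 → (97/15, 0)
  seg 4: up by d10 = 116/3 → (97/15, 116/3)
  seg 5: right by d11 = 12 → (277/15, 116/3)
  seg 6: down by d1 = 6 → (277/15, 98/3)
  seg 7: left by d1 = 6 → (187/15, 98/3)
  seg 8: down by d10 = 116/3 → (187/15, -6)
  seg 9: down by d2 = 20/3 → (187/15, -38/3)

d4 = 22/15
d5 = 24
d6 = 78/5
d7 = 58/3
d8 = 53/15
d9 = 48
d10 = 116/3
d11 = 12
endpoint = (187/15, -38/3)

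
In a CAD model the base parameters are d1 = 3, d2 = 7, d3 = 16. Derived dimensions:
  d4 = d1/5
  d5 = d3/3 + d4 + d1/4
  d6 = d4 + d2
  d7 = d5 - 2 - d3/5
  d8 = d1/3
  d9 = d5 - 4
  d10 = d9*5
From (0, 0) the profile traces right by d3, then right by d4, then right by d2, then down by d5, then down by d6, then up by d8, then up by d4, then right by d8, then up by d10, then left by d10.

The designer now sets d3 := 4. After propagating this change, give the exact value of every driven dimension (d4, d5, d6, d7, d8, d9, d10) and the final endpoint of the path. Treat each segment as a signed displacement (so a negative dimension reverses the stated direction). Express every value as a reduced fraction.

d4 = 3/5
d5 = 161/60
d6 = 38/5
d7 = -7/60
d8 = 1
d9 = -79/60
d10 = -79/12
endpoint = (1151/60, -229/15)

Apply edit: d3 := 4
  d4 = d1/5 = 3/5
  d5 = d3/3 + d4 + d1/4 = 161/60
  d6 = d4 + d2 = 38/5
  d7 = d5 - 2 - d3/5 = -7/60
  d8 = d1/3 = 1
  d9 = d5 - 4 = -79/60
  d10 = d9*5 = -79/12
Walk from origin (0, 0):
  seg 1: right by d3 = 4 → (4, 0)
  seg 2: right by d4 = 3/5 → (23/5, 0)
  seg 3: right by d2 = 7 → (58/5, 0)
  seg 4: down by d5 = 161/60 → (58/5, -161/60)
  seg 5: down by d6 = 38/5 → (58/5, -617/60)
  seg 6: up by d8 = 1 → (58/5, -557/60)
  seg 7: up by d4 = 3/5 → (58/5, -521/60)
  seg 8: right by d8 = 1 → (63/5, -521/60)
  seg 9: up by d10 = -79/12 → (63/5, -229/15)
  seg 10: left by d10 = -79/12 → (1151/60, -229/15)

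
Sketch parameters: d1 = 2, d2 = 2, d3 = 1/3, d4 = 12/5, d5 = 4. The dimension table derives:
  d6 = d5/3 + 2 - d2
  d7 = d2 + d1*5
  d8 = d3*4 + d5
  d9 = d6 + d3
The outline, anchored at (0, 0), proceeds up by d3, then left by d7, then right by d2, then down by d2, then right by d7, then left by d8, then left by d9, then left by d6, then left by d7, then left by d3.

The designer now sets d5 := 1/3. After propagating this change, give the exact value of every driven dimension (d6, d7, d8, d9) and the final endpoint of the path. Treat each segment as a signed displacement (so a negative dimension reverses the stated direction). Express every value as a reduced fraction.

Apply edit: d5 := 1/3
  d6 = d5/3 + 2 - d2 = 1/9
  d7 = d2 + d1*5 = 12
  d8 = d3*4 + d5 = 5/3
  d9 = d6 + d3 = 4/9
Walk from origin (0, 0):
  seg 1: up by d3 = 1/3 → (0, 1/3)
  seg 2: left by d7 = 12 → (-12, 1/3)
  seg 3: right by d2 = 2 → (-10, 1/3)
  seg 4: down by d2 = 2 → (-10, -5/3)
  seg 5: right by d7 = 12 → (2, -5/3)
  seg 6: left by d8 = 5/3 → (1/3, -5/3)
  seg 7: left by d9 = 4/9 → (-1/9, -5/3)
  seg 8: left by d6 = 1/9 → (-2/9, -5/3)
  seg 9: left by d7 = 12 → (-110/9, -5/3)
  seg 10: left by d3 = 1/3 → (-113/9, -5/3)

d6 = 1/9
d7 = 12
d8 = 5/3
d9 = 4/9
endpoint = (-113/9, -5/3)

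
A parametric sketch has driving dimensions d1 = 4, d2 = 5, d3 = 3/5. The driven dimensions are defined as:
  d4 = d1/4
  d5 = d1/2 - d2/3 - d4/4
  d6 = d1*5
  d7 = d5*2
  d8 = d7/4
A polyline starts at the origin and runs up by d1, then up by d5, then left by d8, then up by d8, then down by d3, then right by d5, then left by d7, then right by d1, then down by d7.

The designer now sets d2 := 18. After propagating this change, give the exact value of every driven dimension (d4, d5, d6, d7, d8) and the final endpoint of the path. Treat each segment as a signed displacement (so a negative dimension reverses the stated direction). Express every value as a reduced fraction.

d4 = 1
d5 = -17/4
d6 = 20
d7 = -17/2
d8 = -17/8
endpoint = (83/8, 221/40)

Apply edit: d2 := 18
  d4 = d1/4 = 1
  d5 = d1/2 - d2/3 - d4/4 = -17/4
  d6 = d1*5 = 20
  d7 = d5*2 = -17/2
  d8 = d7/4 = -17/8
Walk from origin (0, 0):
  seg 1: up by d1 = 4 → (0, 4)
  seg 2: up by d5 = -17/4 → (0, -1/4)
  seg 3: left by d8 = -17/8 → (17/8, -1/4)
  seg 4: up by d8 = -17/8 → (17/8, -19/8)
  seg 5: down by d3 = 3/5 → (17/8, -119/40)
  seg 6: right by d5 = -17/4 → (-17/8, -119/40)
  seg 7: left by d7 = -17/2 → (51/8, -119/40)
  seg 8: right by d1 = 4 → (83/8, -119/40)
  seg 9: down by d7 = -17/2 → (83/8, 221/40)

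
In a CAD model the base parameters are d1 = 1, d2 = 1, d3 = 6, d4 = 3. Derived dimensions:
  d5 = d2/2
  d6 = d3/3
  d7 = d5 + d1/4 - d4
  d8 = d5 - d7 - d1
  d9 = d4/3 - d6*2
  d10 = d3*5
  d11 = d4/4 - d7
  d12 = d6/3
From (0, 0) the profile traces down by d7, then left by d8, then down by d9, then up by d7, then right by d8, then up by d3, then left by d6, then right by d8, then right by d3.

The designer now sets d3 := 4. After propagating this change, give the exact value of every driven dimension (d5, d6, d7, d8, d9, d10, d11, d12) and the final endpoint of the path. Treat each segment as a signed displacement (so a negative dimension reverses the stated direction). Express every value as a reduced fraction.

Apply edit: d3 := 4
  d5 = d2/2 = 1/2
  d6 = d3/3 = 4/3
  d7 = d5 + d1/4 - d4 = -9/4
  d8 = d5 - d7 - d1 = 7/4
  d9 = d4/3 - d6*2 = -5/3
  d10 = d3*5 = 20
  d11 = d4/4 - d7 = 3
  d12 = d6/3 = 4/9
Walk from origin (0, 0):
  seg 1: down by d7 = -9/4 → (0, 9/4)
  seg 2: left by d8 = 7/4 → (-7/4, 9/4)
  seg 3: down by d9 = -5/3 → (-7/4, 47/12)
  seg 4: up by d7 = -9/4 → (-7/4, 5/3)
  seg 5: right by d8 = 7/4 → (0, 5/3)
  seg 6: up by d3 = 4 → (0, 17/3)
  seg 7: left by d6 = 4/3 → (-4/3, 17/3)
  seg 8: right by d8 = 7/4 → (5/12, 17/3)
  seg 9: right by d3 = 4 → (53/12, 17/3)

d5 = 1/2
d6 = 4/3
d7 = -9/4
d8 = 7/4
d9 = -5/3
d10 = 20
d11 = 3
d12 = 4/9
endpoint = (53/12, 17/3)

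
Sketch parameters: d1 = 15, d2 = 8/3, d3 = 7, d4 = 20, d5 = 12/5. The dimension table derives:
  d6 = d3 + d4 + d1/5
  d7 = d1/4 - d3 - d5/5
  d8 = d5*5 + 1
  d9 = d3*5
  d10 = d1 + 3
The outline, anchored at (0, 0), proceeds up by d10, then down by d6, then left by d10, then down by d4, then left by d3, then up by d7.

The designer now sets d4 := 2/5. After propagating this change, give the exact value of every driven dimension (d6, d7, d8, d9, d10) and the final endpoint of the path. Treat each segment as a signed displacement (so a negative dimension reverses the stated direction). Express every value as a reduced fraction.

d6 = 52/5
d7 = -373/100
d8 = 13
d9 = 35
d10 = 18
endpoint = (-25, 347/100)

Apply edit: d4 := 2/5
  d6 = d3 + d4 + d1/5 = 52/5
  d7 = d1/4 - d3 - d5/5 = -373/100
  d8 = d5*5 + 1 = 13
  d9 = d3*5 = 35
  d10 = d1 + 3 = 18
Walk from origin (0, 0):
  seg 1: up by d10 = 18 → (0, 18)
  seg 2: down by d6 = 52/5 → (0, 38/5)
  seg 3: left by d10 = 18 → (-18, 38/5)
  seg 4: down by d4 = 2/5 → (-18, 36/5)
  seg 5: left by d3 = 7 → (-25, 36/5)
  seg 6: up by d7 = -373/100 → (-25, 347/100)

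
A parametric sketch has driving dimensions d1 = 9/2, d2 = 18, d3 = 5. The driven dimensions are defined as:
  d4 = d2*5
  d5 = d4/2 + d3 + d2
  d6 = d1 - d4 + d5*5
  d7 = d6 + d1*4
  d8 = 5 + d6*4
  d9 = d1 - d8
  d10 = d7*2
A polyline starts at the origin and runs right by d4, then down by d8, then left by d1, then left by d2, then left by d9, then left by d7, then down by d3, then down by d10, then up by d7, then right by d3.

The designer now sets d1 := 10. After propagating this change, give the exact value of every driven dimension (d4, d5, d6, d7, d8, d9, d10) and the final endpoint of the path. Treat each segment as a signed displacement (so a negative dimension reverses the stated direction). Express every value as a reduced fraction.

d4 = 90
d5 = 68
d6 = 260
d7 = 300
d8 = 1045
d9 = -1035
d10 = 600
endpoint = (802, -1350)

Apply edit: d1 := 10
  d4 = d2*5 = 90
  d5 = d4/2 + d3 + d2 = 68
  d6 = d1 - d4 + d5*5 = 260
  d7 = d6 + d1*4 = 300
  d8 = 5 + d6*4 = 1045
  d9 = d1 - d8 = -1035
  d10 = d7*2 = 600
Walk from origin (0, 0):
  seg 1: right by d4 = 90 → (90, 0)
  seg 2: down by d8 = 1045 → (90, -1045)
  seg 3: left by d1 = 10 → (80, -1045)
  seg 4: left by d2 = 18 → (62, -1045)
  seg 5: left by d9 = -1035 → (1097, -1045)
  seg 6: left by d7 = 300 → (797, -1045)
  seg 7: down by d3 = 5 → (797, -1050)
  seg 8: down by d10 = 600 → (797, -1650)
  seg 9: up by d7 = 300 → (797, -1350)
  seg 10: right by d3 = 5 → (802, -1350)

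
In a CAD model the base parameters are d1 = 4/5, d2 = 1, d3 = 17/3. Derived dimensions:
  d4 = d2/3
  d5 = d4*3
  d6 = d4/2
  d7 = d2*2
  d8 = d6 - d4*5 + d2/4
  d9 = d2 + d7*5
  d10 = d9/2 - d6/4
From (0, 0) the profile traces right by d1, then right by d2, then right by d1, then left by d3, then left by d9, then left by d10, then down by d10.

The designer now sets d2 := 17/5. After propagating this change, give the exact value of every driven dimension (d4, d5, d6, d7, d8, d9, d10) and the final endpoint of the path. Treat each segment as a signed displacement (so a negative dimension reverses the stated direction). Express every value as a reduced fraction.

Apply edit: d2 := 17/5
  d4 = d2/3 = 17/15
  d5 = d4*3 = 17/5
  d6 = d4/2 = 17/30
  d7 = d2*2 = 34/5
  d8 = d6 - d4*5 + d2/4 = -17/4
  d9 = d2 + d7*5 = 187/5
  d10 = d9/2 - d6/4 = 2227/120
Walk from origin (0, 0):
  seg 1: right by d1 = 4/5 → (4/5, 0)
  seg 2: right by d2 = 17/5 → (21/5, 0)
  seg 3: right by d1 = 4/5 → (5, 0)
  seg 4: left by d3 = 17/3 → (-2/3, 0)
  seg 5: left by d9 = 187/5 → (-571/15, 0)
  seg 6: left by d10 = 2227/120 → (-453/8, 0)
  seg 7: down by d10 = 2227/120 → (-453/8, -2227/120)

d4 = 17/15
d5 = 17/5
d6 = 17/30
d7 = 34/5
d8 = -17/4
d9 = 187/5
d10 = 2227/120
endpoint = (-453/8, -2227/120)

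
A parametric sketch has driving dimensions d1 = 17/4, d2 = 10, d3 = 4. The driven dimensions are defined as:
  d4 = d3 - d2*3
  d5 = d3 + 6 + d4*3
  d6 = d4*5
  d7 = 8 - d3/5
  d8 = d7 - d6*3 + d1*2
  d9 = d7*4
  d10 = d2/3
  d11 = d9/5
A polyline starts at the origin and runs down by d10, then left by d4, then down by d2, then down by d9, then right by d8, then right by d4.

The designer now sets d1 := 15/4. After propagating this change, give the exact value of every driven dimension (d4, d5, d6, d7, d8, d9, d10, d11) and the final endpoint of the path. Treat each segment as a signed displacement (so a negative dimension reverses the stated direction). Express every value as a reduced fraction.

d4 = -26
d5 = -68
d6 = -130
d7 = 36/5
d8 = 4047/10
d9 = 144/5
d10 = 10/3
d11 = 144/25
endpoint = (4047/10, -632/15)

Apply edit: d1 := 15/4
  d4 = d3 - d2*3 = -26
  d5 = d3 + 6 + d4*3 = -68
  d6 = d4*5 = -130
  d7 = 8 - d3/5 = 36/5
  d8 = d7 - d6*3 + d1*2 = 4047/10
  d9 = d7*4 = 144/5
  d10 = d2/3 = 10/3
  d11 = d9/5 = 144/25
Walk from origin (0, 0):
  seg 1: down by d10 = 10/3 → (0, -10/3)
  seg 2: left by d4 = -26 → (26, -10/3)
  seg 3: down by d2 = 10 → (26, -40/3)
  seg 4: down by d9 = 144/5 → (26, -632/15)
  seg 5: right by d8 = 4047/10 → (4307/10, -632/15)
  seg 6: right by d4 = -26 → (4047/10, -632/15)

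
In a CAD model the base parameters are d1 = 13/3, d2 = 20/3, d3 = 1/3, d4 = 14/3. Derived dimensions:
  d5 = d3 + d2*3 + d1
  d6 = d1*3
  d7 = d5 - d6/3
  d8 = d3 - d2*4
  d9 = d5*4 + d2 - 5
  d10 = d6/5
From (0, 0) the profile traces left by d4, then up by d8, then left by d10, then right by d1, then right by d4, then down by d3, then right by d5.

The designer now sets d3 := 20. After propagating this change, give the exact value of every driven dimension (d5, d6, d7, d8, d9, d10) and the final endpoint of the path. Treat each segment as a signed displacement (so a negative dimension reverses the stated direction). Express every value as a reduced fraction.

d5 = 133/3
d6 = 13
d7 = 40
d8 = -20/3
d9 = 179
d10 = 13/5
endpoint = (691/15, -80/3)

Apply edit: d3 := 20
  d5 = d3 + d2*3 + d1 = 133/3
  d6 = d1*3 = 13
  d7 = d5 - d6/3 = 40
  d8 = d3 - d2*4 = -20/3
  d9 = d5*4 + d2 - 5 = 179
  d10 = d6/5 = 13/5
Walk from origin (0, 0):
  seg 1: left by d4 = 14/3 → (-14/3, 0)
  seg 2: up by d8 = -20/3 → (-14/3, -20/3)
  seg 3: left by d10 = 13/5 → (-109/15, -20/3)
  seg 4: right by d1 = 13/3 → (-44/15, -20/3)
  seg 5: right by d4 = 14/3 → (26/15, -20/3)
  seg 6: down by d3 = 20 → (26/15, -80/3)
  seg 7: right by d5 = 133/3 → (691/15, -80/3)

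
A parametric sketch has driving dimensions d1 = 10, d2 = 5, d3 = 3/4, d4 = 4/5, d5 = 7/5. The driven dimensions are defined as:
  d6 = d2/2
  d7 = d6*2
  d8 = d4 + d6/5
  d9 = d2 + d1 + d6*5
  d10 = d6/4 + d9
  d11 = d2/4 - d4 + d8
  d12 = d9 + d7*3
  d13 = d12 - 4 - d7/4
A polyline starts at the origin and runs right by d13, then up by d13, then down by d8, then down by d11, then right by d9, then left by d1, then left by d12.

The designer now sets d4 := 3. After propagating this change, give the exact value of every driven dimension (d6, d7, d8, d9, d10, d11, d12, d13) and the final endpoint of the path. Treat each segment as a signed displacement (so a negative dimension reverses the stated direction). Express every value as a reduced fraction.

d6 = 5/2
d7 = 5
d8 = 7/2
d9 = 55/2
d10 = 225/8
d11 = 7/4
d12 = 85/2
d13 = 149/4
endpoint = (49/4, 32)

Apply edit: d4 := 3
  d6 = d2/2 = 5/2
  d7 = d6*2 = 5
  d8 = d4 + d6/5 = 7/2
  d9 = d2 + d1 + d6*5 = 55/2
  d10 = d6/4 + d9 = 225/8
  d11 = d2/4 - d4 + d8 = 7/4
  d12 = d9 + d7*3 = 85/2
  d13 = d12 - 4 - d7/4 = 149/4
Walk from origin (0, 0):
  seg 1: right by d13 = 149/4 → (149/4, 0)
  seg 2: up by d13 = 149/4 → (149/4, 149/4)
  seg 3: down by d8 = 7/2 → (149/4, 135/4)
  seg 4: down by d11 = 7/4 → (149/4, 32)
  seg 5: right by d9 = 55/2 → (259/4, 32)
  seg 6: left by d1 = 10 → (219/4, 32)
  seg 7: left by d12 = 85/2 → (49/4, 32)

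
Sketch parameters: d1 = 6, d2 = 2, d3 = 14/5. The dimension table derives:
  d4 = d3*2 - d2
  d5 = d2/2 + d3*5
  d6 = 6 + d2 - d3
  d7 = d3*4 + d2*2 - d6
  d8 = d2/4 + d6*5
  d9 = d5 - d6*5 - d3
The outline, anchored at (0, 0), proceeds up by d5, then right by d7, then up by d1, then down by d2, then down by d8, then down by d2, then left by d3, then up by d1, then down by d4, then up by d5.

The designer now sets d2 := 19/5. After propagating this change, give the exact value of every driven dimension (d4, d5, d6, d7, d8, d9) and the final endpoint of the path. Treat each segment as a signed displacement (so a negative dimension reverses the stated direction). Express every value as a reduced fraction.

Apply edit: d2 := 19/5
  d4 = d3*2 - d2 = 9/5
  d5 = d2/2 + d3*5 = 159/10
  d6 = 6 + d2 - d3 = 7
  d7 = d3*4 + d2*2 - d6 = 59/5
  d8 = d2/4 + d6*5 = 719/20
  d9 = d5 - d6*5 - d3 = -219/10
Walk from origin (0, 0):
  seg 1: up by d5 = 159/10 → (0, 159/10)
  seg 2: right by d7 = 59/5 → (59/5, 159/10)
  seg 3: up by d1 = 6 → (59/5, 219/10)
  seg 4: down by d2 = 19/5 → (59/5, 181/10)
  seg 5: down by d8 = 719/20 → (59/5, -357/20)
  seg 6: down by d2 = 19/5 → (59/5, -433/20)
  seg 7: left by d3 = 14/5 → (9, -433/20)
  seg 8: up by d1 = 6 → (9, -313/20)
  seg 9: down by d4 = 9/5 → (9, -349/20)
  seg 10: up by d5 = 159/10 → (9, -31/20)

d4 = 9/5
d5 = 159/10
d6 = 7
d7 = 59/5
d8 = 719/20
d9 = -219/10
endpoint = (9, -31/20)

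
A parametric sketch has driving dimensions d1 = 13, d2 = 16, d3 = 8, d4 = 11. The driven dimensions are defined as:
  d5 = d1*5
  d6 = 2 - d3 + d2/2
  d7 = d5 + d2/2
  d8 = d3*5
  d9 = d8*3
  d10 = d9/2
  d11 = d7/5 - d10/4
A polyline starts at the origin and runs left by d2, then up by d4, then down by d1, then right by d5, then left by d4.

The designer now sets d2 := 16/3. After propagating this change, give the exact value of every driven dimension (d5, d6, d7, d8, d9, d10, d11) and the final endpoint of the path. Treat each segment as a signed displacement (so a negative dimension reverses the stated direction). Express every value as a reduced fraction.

Apply edit: d2 := 16/3
  d5 = d1*5 = 65
  d6 = 2 - d3 + d2/2 = -10/3
  d7 = d5 + d2/2 = 203/3
  d8 = d3*5 = 40
  d9 = d8*3 = 120
  d10 = d9/2 = 60
  d11 = d7/5 - d10/4 = -22/15
Walk from origin (0, 0):
  seg 1: left by d2 = 16/3 → (-16/3, 0)
  seg 2: up by d4 = 11 → (-16/3, 11)
  seg 3: down by d1 = 13 → (-16/3, -2)
  seg 4: right by d5 = 65 → (179/3, -2)
  seg 5: left by d4 = 11 → (146/3, -2)

d5 = 65
d6 = -10/3
d7 = 203/3
d8 = 40
d9 = 120
d10 = 60
d11 = -22/15
endpoint = (146/3, -2)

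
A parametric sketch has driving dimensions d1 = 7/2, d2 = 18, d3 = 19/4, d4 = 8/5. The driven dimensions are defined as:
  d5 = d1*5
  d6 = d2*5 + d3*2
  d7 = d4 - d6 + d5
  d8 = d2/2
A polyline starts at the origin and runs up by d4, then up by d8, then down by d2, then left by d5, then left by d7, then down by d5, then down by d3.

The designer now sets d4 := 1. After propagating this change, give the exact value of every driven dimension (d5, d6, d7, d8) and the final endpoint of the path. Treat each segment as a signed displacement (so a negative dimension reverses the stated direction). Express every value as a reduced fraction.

Apply edit: d4 := 1
  d5 = d1*5 = 35/2
  d6 = d2*5 + d3*2 = 199/2
  d7 = d4 - d6 + d5 = -81
  d8 = d2/2 = 9
Walk from origin (0, 0):
  seg 1: up by d4 = 1 → (0, 1)
  seg 2: up by d8 = 9 → (0, 10)
  seg 3: down by d2 = 18 → (0, -8)
  seg 4: left by d5 = 35/2 → (-35/2, -8)
  seg 5: left by d7 = -81 → (127/2, -8)
  seg 6: down by d5 = 35/2 → (127/2, -51/2)
  seg 7: down by d3 = 19/4 → (127/2, -121/4)

d5 = 35/2
d6 = 199/2
d7 = -81
d8 = 9
endpoint = (127/2, -121/4)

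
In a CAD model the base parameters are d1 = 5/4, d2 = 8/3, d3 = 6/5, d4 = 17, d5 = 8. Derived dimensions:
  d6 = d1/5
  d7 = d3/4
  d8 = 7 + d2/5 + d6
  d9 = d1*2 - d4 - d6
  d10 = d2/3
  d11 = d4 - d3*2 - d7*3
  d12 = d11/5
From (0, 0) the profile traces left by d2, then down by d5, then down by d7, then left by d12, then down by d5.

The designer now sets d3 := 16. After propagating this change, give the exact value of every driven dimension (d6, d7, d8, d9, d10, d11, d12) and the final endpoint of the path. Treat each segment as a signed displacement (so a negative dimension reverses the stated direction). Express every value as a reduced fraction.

d6 = 1/4
d7 = 4
d8 = 467/60
d9 = -59/4
d10 = 8/9
d11 = -27
d12 = -27/5
endpoint = (41/15, -20)

Apply edit: d3 := 16
  d6 = d1/5 = 1/4
  d7 = d3/4 = 4
  d8 = 7 + d2/5 + d6 = 467/60
  d9 = d1*2 - d4 - d6 = -59/4
  d10 = d2/3 = 8/9
  d11 = d4 - d3*2 - d7*3 = -27
  d12 = d11/5 = -27/5
Walk from origin (0, 0):
  seg 1: left by d2 = 8/3 → (-8/3, 0)
  seg 2: down by d5 = 8 → (-8/3, -8)
  seg 3: down by d7 = 4 → (-8/3, -12)
  seg 4: left by d12 = -27/5 → (41/15, -12)
  seg 5: down by d5 = 8 → (41/15, -20)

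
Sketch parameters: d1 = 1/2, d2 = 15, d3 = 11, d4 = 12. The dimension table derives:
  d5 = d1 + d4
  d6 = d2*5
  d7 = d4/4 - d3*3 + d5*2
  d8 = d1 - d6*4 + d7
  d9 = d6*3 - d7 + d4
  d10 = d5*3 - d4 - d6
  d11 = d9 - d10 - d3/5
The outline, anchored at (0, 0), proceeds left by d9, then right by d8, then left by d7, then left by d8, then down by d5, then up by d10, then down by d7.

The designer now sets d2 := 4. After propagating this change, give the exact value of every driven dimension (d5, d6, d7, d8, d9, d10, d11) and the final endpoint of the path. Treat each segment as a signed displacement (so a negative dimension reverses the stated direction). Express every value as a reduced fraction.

d5 = 25/2
d6 = 20
d7 = -5
d8 = -169/2
d9 = 77
d10 = 11/2
d11 = 693/10
endpoint = (-72, -2)

Apply edit: d2 := 4
  d5 = d1 + d4 = 25/2
  d6 = d2*5 = 20
  d7 = d4/4 - d3*3 + d5*2 = -5
  d8 = d1 - d6*4 + d7 = -169/2
  d9 = d6*3 - d7 + d4 = 77
  d10 = d5*3 - d4 - d6 = 11/2
  d11 = d9 - d10 - d3/5 = 693/10
Walk from origin (0, 0):
  seg 1: left by d9 = 77 → (-77, 0)
  seg 2: right by d8 = -169/2 → (-323/2, 0)
  seg 3: left by d7 = -5 → (-313/2, 0)
  seg 4: left by d8 = -169/2 → (-72, 0)
  seg 5: down by d5 = 25/2 → (-72, -25/2)
  seg 6: up by d10 = 11/2 → (-72, -7)
  seg 7: down by d7 = -5 → (-72, -2)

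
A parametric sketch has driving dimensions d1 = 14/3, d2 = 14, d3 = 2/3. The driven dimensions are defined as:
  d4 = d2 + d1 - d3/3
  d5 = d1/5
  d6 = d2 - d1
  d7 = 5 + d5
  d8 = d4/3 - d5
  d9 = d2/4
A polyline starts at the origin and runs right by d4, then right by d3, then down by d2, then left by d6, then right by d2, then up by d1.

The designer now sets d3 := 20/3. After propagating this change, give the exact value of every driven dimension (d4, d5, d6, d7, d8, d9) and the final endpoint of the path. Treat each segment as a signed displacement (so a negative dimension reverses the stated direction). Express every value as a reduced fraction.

Apply edit: d3 := 20/3
  d4 = d2 + d1 - d3/3 = 148/9
  d5 = d1/5 = 14/15
  d6 = d2 - d1 = 28/3
  d7 = 5 + d5 = 89/15
  d8 = d4/3 - d5 = 614/135
  d9 = d2/4 = 7/2
Walk from origin (0, 0):
  seg 1: right by d4 = 148/9 → (148/9, 0)
  seg 2: right by d3 = 20/3 → (208/9, 0)
  seg 3: down by d2 = 14 → (208/9, -14)
  seg 4: left by d6 = 28/3 → (124/9, -14)
  seg 5: right by d2 = 14 → (250/9, -14)
  seg 6: up by d1 = 14/3 → (250/9, -28/3)

d4 = 148/9
d5 = 14/15
d6 = 28/3
d7 = 89/15
d8 = 614/135
d9 = 7/2
endpoint = (250/9, -28/3)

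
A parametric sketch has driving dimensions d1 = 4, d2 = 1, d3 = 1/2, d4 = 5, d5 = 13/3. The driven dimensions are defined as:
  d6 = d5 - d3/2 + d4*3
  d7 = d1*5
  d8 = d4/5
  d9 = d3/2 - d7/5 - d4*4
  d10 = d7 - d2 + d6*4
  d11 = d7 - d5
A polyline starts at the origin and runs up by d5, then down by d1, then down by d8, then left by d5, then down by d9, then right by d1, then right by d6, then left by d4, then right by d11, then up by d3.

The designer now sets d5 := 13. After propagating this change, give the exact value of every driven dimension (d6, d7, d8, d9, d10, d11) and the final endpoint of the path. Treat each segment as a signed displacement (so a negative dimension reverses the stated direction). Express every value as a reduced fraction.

Apply edit: d5 := 13
  d6 = d5 - d3/2 + d4*3 = 111/4
  d7 = d1*5 = 20
  d8 = d4/5 = 1
  d9 = d3/2 - d7/5 - d4*4 = -95/4
  d10 = d7 - d2 + d6*4 = 130
  d11 = d7 - d5 = 7
Walk from origin (0, 0):
  seg 1: up by d5 = 13 → (0, 13)
  seg 2: down by d1 = 4 → (0, 9)
  seg 3: down by d8 = 1 → (0, 8)
  seg 4: left by d5 = 13 → (-13, 8)
  seg 5: down by d9 = -95/4 → (-13, 127/4)
  seg 6: right by d1 = 4 → (-9, 127/4)
  seg 7: right by d6 = 111/4 → (75/4, 127/4)
  seg 8: left by d4 = 5 → (55/4, 127/4)
  seg 9: right by d11 = 7 → (83/4, 127/4)
  seg 10: up by d3 = 1/2 → (83/4, 129/4)

d6 = 111/4
d7 = 20
d8 = 1
d9 = -95/4
d10 = 130
d11 = 7
endpoint = (83/4, 129/4)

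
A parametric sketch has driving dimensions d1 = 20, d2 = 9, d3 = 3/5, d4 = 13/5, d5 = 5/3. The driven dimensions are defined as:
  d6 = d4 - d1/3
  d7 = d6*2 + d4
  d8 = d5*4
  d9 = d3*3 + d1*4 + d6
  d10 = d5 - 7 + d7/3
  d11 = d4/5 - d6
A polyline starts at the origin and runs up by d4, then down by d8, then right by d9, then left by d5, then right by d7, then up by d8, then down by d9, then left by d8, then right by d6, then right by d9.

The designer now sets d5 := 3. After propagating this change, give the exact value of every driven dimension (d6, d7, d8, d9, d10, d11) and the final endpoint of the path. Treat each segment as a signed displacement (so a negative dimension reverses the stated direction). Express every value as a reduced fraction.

Apply edit: d5 := 3
  d6 = d4 - d1/3 = -61/15
  d7 = d6*2 + d4 = -83/15
  d8 = d5*4 = 12
  d9 = d3*3 + d1*4 + d6 = 1166/15
  d10 = d5 - 7 + d7/3 = -263/45
  d11 = d4/5 - d6 = 344/75
Walk from origin (0, 0):
  seg 1: up by d4 = 13/5 → (0, 13/5)
  seg 2: down by d8 = 12 → (0, -47/5)
  seg 3: right by d9 = 1166/15 → (1166/15, -47/5)
  seg 4: left by d5 = 3 → (1121/15, -47/5)
  seg 5: right by d7 = -83/15 → (346/5, -47/5)
  seg 6: up by d8 = 12 → (346/5, 13/5)
  seg 7: down by d9 = 1166/15 → (346/5, -1127/15)
  seg 8: left by d8 = 12 → (286/5, -1127/15)
  seg 9: right by d6 = -61/15 → (797/15, -1127/15)
  seg 10: right by d9 = 1166/15 → (1963/15, -1127/15)

d6 = -61/15
d7 = -83/15
d8 = 12
d9 = 1166/15
d10 = -263/45
d11 = 344/75
endpoint = (1963/15, -1127/15)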